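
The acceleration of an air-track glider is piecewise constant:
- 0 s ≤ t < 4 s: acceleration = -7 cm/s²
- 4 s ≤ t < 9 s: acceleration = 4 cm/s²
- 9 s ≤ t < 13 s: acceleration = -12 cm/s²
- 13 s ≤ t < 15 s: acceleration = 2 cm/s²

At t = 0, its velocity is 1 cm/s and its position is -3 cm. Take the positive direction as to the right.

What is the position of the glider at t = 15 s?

-370 cm

On each constant-a segment, Δv = aΔt and Δx = v₀Δt + ½aΔt²; chain segment to segment.
0–4 s: v starts 1 cm/s; Δx = 1·4 + ½·-7·4² = -52 cm; v ends -27 cm/s.
4–9 s: v starts -27 cm/s; Δx = -27·5 + ½·4·5² = -85 cm; v ends -7 cm/s.
9–13 s: v starts -7 cm/s; Δx = -7·4 + ½·-12·4² = -124 cm; v ends -55 cm/s.
13–15 s: v starts -55 cm/s; Δx = -55·2 + ½·2·2² = -106 cm; v ends -51 cm/s.
x(15) = -3 + Σ Δx = -370 cm.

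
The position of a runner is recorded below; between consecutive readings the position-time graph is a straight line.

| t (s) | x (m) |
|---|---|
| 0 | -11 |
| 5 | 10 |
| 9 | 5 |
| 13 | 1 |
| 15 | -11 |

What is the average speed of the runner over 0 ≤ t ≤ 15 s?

2.8 m/s

Average speed = (total path length)/(elapsed time); on a piecewise-linear x-t graph the path length is Σ|Δx|.
0–5 s: |Δx| = |10 − -11| = 21 m
5–9 s: |Δx| = |5 − 10| = 5 m
9–13 s: |Δx| = |1 − 5| = 4 m
13–15 s: |Δx| = |-11 − 1| = 12 m
Total path = 42 m; average speed = 42/15 = 2.8 m/s.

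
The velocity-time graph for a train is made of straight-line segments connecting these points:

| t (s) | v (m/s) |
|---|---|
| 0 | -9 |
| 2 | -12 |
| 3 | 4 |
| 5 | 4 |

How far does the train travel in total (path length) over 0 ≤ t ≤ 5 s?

34 m

Distance (not displacement) is the total path length: add the absolute areas under v-t.
0–2 s: |½(-9 + -12)(2)| = 21 m
2–3 s: v = 0 at t = 2.75 s; triangle areas 4.5 + 0.5 = 5 m
3–5 s: |4| × 2 = 8 m
Total distance = 34 m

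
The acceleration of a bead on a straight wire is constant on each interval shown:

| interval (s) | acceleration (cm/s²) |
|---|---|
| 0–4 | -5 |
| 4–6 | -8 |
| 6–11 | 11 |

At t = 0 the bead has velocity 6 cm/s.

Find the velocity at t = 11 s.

Δv equals the area under the a-t graph; then v = v₀ + Δv.
0–4 s: -5 × 4 = -20 cm/s
4–6 s: -8 × 2 = -16 cm/s
6–11 s: 11 × 5 = 55 cm/s
Δv = 19 cm/s, so v(11) = 6 + (19) = 25 cm/s.

25 cm/s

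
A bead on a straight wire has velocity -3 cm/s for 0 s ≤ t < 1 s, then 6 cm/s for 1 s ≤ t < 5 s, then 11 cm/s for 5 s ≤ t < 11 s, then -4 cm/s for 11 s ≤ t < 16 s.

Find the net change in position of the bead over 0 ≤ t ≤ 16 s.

67 cm

Displacement is the signed area under the v-t curve.
0–1 s: -3 × 1 = -3 cm
1–5 s: 6 × 4 = 24 cm
5–11 s: 11 × 6 = 66 cm
11–16 s: -4 × 5 = -20 cm
Net displacement = 67 cm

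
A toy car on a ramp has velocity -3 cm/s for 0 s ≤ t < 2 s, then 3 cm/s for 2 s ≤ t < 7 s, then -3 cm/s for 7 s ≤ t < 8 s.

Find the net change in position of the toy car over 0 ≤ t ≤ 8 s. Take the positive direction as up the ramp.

6 cm

Displacement is the signed area under the v-t curve.
0–2 s: -3 × 2 = -6 cm
2–7 s: 3 × 5 = 15 cm
7–8 s: -3 × 1 = -3 cm
Net displacement = 6 cm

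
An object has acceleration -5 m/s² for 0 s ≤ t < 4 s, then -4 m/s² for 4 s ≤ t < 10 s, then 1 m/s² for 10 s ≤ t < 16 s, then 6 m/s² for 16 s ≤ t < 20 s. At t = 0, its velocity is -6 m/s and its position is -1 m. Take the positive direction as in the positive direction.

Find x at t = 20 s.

-703 m

On each constant-a segment, Δv = aΔt and Δx = v₀Δt + ½aΔt²; chain segment to segment.
0–4 s: v starts -6 m/s; Δx = -6·4 + ½·-5·4² = -64 m; v ends -26 m/s.
4–10 s: v starts -26 m/s; Δx = -26·6 + ½·-4·6² = -228 m; v ends -50 m/s.
10–16 s: v starts -50 m/s; Δx = -50·6 + ½·1·6² = -282 m; v ends -44 m/s.
16–20 s: v starts -44 m/s; Δx = -44·4 + ½·6·4² = -128 m; v ends -20 m/s.
x(20) = -1 + Σ Δx = -703 m.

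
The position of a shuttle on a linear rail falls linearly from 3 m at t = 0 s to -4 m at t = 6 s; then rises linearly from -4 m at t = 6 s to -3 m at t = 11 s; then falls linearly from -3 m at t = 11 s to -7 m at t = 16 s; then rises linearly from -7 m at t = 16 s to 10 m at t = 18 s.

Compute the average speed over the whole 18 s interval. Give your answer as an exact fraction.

Average speed = (total path length)/(elapsed time); on a piecewise-linear x-t graph the path length is Σ|Δx|.
0–6 s: |Δx| = |-4 − 3| = 7 m
6–11 s: |Δx| = |-3 − -4| = 1 m
11–16 s: |Δx| = |-7 − -3| = 4 m
16–18 s: |Δx| = |10 − -7| = 17 m
Total path = 29 m; average speed = 29/18 = 29/18 m/s.

29/18 m/s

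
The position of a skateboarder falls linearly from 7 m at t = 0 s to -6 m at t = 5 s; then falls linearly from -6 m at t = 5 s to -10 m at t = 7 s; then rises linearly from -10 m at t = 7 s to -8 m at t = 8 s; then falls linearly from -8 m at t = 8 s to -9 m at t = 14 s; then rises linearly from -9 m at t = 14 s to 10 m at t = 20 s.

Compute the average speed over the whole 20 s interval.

1.95 m/s

Average speed = (total path length)/(elapsed time); on a piecewise-linear x-t graph the path length is Σ|Δx|.
0–5 s: |Δx| = |-6 − 7| = 13 m
5–7 s: |Δx| = |-10 − -6| = 4 m
7–8 s: |Δx| = |-8 − -10| = 2 m
8–14 s: |Δx| = |-9 − -8| = 1 m
14–20 s: |Δx| = |10 − -9| = 19 m
Total path = 39 m; average speed = 39/20 = 1.95 m/s.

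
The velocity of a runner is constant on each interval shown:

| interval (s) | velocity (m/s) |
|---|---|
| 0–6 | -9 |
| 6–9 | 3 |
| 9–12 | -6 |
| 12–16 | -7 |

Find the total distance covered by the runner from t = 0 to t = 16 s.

Distance (not displacement) is the total path length: add the absolute areas under v-t.
0–6 s: |-9| × 6 = 54 m
6–9 s: |3| × 3 = 9 m
9–12 s: |-6| × 3 = 18 m
12–16 s: |-7| × 4 = 28 m
Total distance = 109 m

109 m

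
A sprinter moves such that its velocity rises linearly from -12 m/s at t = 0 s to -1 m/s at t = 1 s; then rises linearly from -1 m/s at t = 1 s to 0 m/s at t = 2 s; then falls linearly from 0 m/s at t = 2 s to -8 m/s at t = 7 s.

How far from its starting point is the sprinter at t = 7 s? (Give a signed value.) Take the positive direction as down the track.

Displacement is the signed area under the v-t curve.
0–1 s: ½(-12 + -1)(1) = -6.5 m
1–2 s: ½(-1 + 0)(1) = -0.5 m
2–7 s: ½(0 + -8)(5) = -20 m
Net displacement = -27 m

-27 m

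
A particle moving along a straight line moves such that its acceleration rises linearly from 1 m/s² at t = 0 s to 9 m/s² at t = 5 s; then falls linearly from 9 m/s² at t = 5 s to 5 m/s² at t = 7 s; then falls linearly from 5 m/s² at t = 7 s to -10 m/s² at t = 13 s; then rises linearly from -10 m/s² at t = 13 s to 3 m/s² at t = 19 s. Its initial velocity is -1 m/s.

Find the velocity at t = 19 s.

Δv equals the area under the a-t graph; then v = v₀ + Δv.
0–5 s: ½(1 + 9)(5) = 25 m/s
5–7 s: ½(9 + 5)(2) = 14 m/s
7–13 s: ½(5 + -10)(6) = -15 m/s
13–19 s: ½(-10 + 3)(6) = -21 m/s
Δv = 3 m/s, so v(19) = -1 + (3) = 2 m/s.

2 m/s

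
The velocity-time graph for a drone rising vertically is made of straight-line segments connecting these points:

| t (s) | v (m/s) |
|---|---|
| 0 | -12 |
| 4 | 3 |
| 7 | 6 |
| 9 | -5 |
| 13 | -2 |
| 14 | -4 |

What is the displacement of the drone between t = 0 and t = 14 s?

-20.5 m

Net displacement equals the area under the velocity-time graph (areas below the axis count negative).
0–4 s: ½(-12 + 3)(4) = -18 m
4–7 s: ½(3 + 6)(3) = 13.5 m
7–9 s: ½(6 + -5)(2) = 1 m
9–13 s: ½(-5 + -2)(4) = -14 m
13–14 s: ½(-2 + -4)(1) = -3 m
Net displacement = -20.5 m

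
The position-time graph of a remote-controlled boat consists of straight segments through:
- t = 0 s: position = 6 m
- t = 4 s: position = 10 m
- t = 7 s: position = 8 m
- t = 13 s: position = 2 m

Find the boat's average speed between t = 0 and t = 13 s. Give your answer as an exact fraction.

Average speed = (total path length)/(elapsed time); on a piecewise-linear x-t graph the path length is Σ|Δx|.
0–4 s: |Δx| = |10 − 6| = 4 m
4–7 s: |Δx| = |8 − 10| = 2 m
7–13 s: |Δx| = |2 − 8| = 6 m
Total path = 12 m; average speed = 12/13 = 12/13 m/s.

12/13 m/s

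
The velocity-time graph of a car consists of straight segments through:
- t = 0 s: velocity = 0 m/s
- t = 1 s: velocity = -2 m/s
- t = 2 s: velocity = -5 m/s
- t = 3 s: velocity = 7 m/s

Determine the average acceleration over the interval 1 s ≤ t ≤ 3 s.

4.5 m/s²

Average acceleration = Δv/Δt = (7 − -2)/(3 − 1) = 4.5 m/s².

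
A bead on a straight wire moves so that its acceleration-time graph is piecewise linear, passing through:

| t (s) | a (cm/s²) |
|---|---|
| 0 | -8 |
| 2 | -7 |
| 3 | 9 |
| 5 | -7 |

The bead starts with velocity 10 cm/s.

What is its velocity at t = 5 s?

-2 cm/s

Δv equals the area under the a-t graph; then v = v₀ + Δv.
0–2 s: ½(-8 + -7)(2) = -15 cm/s
2–3 s: ½(-7 + 9)(1) = 1 cm/s
3–5 s: ½(9 + -7)(2) = 2 cm/s
Δv = -12 cm/s, so v(5) = 10 + (-12) = -2 cm/s.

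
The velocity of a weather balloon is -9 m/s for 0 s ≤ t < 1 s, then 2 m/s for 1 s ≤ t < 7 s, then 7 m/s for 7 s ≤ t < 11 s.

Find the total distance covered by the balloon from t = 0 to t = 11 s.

Total distance travelled is ∫|v| dt — sum the magnitudes of each area piece.
0–1 s: |-9| × 1 = 9 m
1–7 s: |2| × 6 = 12 m
7–11 s: |7| × 4 = 28 m
Total distance = 49 m

49 m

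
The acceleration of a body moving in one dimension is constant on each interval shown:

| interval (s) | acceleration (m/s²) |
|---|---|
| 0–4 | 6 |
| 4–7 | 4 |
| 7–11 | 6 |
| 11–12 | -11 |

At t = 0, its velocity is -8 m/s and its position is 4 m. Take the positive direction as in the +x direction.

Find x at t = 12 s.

292.5 m

On each constant-a segment, Δv = aΔt and Δx = v₀Δt + ½aΔt²; chain segment to segment.
0–4 s: v starts -8 m/s; Δx = -8·4 + ½·6·4² = 16 m; v ends 16 m/s.
4–7 s: v starts 16 m/s; Δx = 16·3 + ½·4·3² = 66 m; v ends 28 m/s.
7–11 s: v starts 28 m/s; Δx = 28·4 + ½·6·4² = 160 m; v ends 52 m/s.
11–12 s: v starts 52 m/s; Δx = 52·1 + ½·-11·1² = 46.5 m; v ends 41 m/s.
x(12) = 4 + Σ Δx = 292.5 m.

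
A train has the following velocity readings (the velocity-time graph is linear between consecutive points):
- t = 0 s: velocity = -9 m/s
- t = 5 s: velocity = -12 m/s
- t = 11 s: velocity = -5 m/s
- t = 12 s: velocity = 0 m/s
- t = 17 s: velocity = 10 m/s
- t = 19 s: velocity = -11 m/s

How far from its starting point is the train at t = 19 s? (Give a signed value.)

Displacement is the signed area under the v-t curve.
0–5 s: ½(-9 + -12)(5) = -52.5 m
5–11 s: ½(-12 + -5)(6) = -51 m
11–12 s: ½(-5 + 0)(1) = -2.5 m
12–17 s: ½(0 + 10)(5) = 25 m
17–19 s: ½(10 + -11)(2) = -1 m
Net displacement = -82 m

-82 m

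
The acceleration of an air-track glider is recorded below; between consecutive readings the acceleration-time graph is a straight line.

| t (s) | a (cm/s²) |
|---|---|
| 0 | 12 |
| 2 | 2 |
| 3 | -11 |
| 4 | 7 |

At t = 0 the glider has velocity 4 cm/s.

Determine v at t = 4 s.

11.5 cm/s

Δv equals the area under the a-t graph; then v = v₀ + Δv.
0–2 s: ½(12 + 2)(2) = 14 cm/s
2–3 s: ½(2 + -11)(1) = -4.5 cm/s
3–4 s: ½(-11 + 7)(1) = -2 cm/s
Δv = 7.5 cm/s, so v(4) = 4 + (7.5) = 11.5 cm/s.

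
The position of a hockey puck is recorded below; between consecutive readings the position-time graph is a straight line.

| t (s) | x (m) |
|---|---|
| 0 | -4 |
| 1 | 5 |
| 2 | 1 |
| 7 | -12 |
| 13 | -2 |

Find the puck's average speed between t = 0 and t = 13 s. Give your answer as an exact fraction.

36/13 m/s

Average speed = (total path length)/(elapsed time); on a piecewise-linear x-t graph the path length is Σ|Δx|.
0–1 s: |Δx| = |5 − -4| = 9 m
1–2 s: |Δx| = |1 − 5| = 4 m
2–7 s: |Δx| = |-12 − 1| = 13 m
7–13 s: |Δx| = |-2 − -12| = 10 m
Total path = 36 m; average speed = 36/13 = 36/13 m/s.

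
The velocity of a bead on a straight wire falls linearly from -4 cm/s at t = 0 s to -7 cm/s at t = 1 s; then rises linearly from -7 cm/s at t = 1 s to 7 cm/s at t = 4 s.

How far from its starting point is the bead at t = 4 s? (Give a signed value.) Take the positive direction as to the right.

-5.5 cm

Displacement is the signed area under the v-t curve.
0–1 s: ½(-4 + -7)(1) = -5.5 cm
1–4 s: ½(-7 + 7)(3) = 0 cm
Net displacement = -5.5 cm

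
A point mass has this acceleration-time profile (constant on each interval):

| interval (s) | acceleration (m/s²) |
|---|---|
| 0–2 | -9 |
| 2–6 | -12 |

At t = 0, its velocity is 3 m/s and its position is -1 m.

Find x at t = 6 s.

On each constant-a segment, Δv = aΔt and Δx = v₀Δt + ½aΔt²; chain segment to segment.
0–2 s: v starts 3 m/s; Δx = 3·2 + ½·-9·2² = -12 m; v ends -15 m/s.
2–6 s: v starts -15 m/s; Δx = -15·4 + ½·-12·4² = -156 m; v ends -63 m/s.
x(6) = -1 + Σ Δx = -169 m.

-169 m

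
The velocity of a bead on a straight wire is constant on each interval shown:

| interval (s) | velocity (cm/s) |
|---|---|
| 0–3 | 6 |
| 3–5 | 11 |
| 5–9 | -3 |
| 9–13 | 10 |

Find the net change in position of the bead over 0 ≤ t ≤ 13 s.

68 cm

Displacement is the signed area under the v-t curve.
0–3 s: 6 × 3 = 18 cm
3–5 s: 11 × 2 = 22 cm
5–9 s: -3 × 4 = -12 cm
9–13 s: 10 × 4 = 40 cm
Net displacement = 68 cm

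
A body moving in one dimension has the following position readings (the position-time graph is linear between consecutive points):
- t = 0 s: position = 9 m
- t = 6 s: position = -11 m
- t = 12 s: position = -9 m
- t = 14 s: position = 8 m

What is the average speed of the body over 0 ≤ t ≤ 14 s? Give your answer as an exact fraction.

39/14 m/s

Average speed = (total path length)/(elapsed time); on a piecewise-linear x-t graph the path length is Σ|Δx|.
0–6 s: |Δx| = |-11 − 9| = 20 m
6–12 s: |Δx| = |-9 − -11| = 2 m
12–14 s: |Δx| = |8 − -9| = 17 m
Total path = 39 m; average speed = 39/14 = 39/14 m/s.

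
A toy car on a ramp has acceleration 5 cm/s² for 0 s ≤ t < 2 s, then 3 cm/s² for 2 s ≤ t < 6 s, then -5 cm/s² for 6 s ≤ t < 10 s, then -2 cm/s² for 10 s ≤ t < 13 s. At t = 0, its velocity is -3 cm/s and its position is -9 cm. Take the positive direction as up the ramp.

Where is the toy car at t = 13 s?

On each constant-a segment, Δv = aΔt and Δx = v₀Δt + ½aΔt²; chain segment to segment.
0–2 s: v starts -3 cm/s; Δx = -3·2 + ½·5·2² = 4 cm; v ends 7 cm/s.
2–6 s: v starts 7 cm/s; Δx = 7·4 + ½·3·4² = 52 cm; v ends 19 cm/s.
6–10 s: v starts 19 cm/s; Δx = 19·4 + ½·-5·4² = 36 cm; v ends -1 cm/s.
10–13 s: v starts -1 cm/s; Δx = -1·3 + ½·-2·3² = -12 cm; v ends -7 cm/s.
x(13) = -9 + Σ Δx = 71 cm.

71 cm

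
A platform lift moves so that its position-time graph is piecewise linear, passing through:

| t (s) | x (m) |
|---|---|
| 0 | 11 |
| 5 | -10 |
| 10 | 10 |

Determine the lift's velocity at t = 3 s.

-4.2 m/s

Velocity is the slope of the x-t graph on 0–5 s: (-10 − 11)/(5 − 0) = -4.2 m/s.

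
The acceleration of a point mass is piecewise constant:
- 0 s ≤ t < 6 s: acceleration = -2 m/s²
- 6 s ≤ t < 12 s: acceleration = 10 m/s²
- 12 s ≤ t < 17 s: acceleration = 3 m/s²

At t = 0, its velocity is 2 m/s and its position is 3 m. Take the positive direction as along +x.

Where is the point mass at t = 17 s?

On each constant-a segment, Δv = aΔt and Δx = v₀Δt + ½aΔt²; chain segment to segment.
0–6 s: v starts 2 m/s; Δx = 2·6 + ½·-2·6² = -24 m; v ends -10 m/s.
6–12 s: v starts -10 m/s; Δx = -10·6 + ½·10·6² = 120 m; v ends 50 m/s.
12–17 s: v starts 50 m/s; Δx = 50·5 + ½·3·5² = 287.5 m; v ends 65 m/s.
x(17) = 3 + Σ Δx = 386.5 m.

386.5 m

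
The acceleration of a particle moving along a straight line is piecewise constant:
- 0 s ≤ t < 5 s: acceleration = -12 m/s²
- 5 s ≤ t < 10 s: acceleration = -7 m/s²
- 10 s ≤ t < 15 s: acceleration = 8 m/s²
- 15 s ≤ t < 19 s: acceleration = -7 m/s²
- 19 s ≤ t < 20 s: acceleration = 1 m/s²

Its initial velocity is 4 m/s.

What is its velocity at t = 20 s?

-78 m/s

Δv equals the area under the a-t graph; then v = v₀ + Δv.
0–5 s: -12 × 5 = -60 m/s
5–10 s: -7 × 5 = -35 m/s
10–15 s: 8 × 5 = 40 m/s
15–19 s: -7 × 4 = -28 m/s
19–20 s: 1 × 1 = 1 m/s
Δv = -82 m/s, so v(20) = 4 + (-82) = -78 m/s.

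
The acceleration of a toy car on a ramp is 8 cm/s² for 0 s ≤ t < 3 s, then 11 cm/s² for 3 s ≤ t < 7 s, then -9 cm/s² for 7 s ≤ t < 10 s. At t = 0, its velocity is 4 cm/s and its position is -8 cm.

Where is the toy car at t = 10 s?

On each constant-a segment, Δv = aΔt and Δx = v₀Δt + ½aΔt²; chain segment to segment.
0–3 s: v starts 4 cm/s; Δx = 4·3 + ½·8·3² = 48 cm; v ends 28 cm/s.
3–7 s: v starts 28 cm/s; Δx = 28·4 + ½·11·4² = 200 cm; v ends 72 cm/s.
7–10 s: v starts 72 cm/s; Δx = 72·3 + ½·-9·3² = 175.5 cm; v ends 45 cm/s.
x(10) = -8 + Σ Δx = 415.5 cm.

415.5 cm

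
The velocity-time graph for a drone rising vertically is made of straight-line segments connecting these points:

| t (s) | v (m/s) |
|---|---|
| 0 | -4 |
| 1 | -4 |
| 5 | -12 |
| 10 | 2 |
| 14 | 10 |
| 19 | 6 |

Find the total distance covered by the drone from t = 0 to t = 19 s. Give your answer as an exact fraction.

885/7 m

Distance (not displacement) is the total path length: add the absolute areas under v-t.
0–1 s: |-4| × 1 = 4 m
1–5 s: |½(-4 + -12)(4)| = 32 m
5–10 s: v = 0 at t = 65/7 s; triangle areas 180/7 + 5/7 = 185/7 m
10–14 s: |½(2 + 10)(4)| = 24 m
14–19 s: |½(10 + 6)(5)| = 40 m
Total distance = 885/7 m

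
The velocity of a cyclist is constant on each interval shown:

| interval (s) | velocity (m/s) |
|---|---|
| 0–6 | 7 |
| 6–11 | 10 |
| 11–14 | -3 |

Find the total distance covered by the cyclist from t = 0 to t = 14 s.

Total distance travelled is ∫|v| dt — sum the magnitudes of each area piece.
0–6 s: |7| × 6 = 42 m
6–11 s: |10| × 5 = 50 m
11–14 s: |-3| × 3 = 9 m
Total distance = 101 m

101 m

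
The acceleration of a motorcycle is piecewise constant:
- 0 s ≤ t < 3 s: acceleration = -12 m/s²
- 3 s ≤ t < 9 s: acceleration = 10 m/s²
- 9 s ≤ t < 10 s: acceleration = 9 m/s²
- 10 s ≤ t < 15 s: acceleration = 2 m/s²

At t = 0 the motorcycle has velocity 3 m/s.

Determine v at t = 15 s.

Δv equals the area under the a-t graph; then v = v₀ + Δv.
0–3 s: -12 × 3 = -36 m/s
3–9 s: 10 × 6 = 60 m/s
9–10 s: 9 × 1 = 9 m/s
10–15 s: 2 × 5 = 10 m/s
Δv = 43 m/s, so v(15) = 3 + (43) = 46 m/s.

46 m/s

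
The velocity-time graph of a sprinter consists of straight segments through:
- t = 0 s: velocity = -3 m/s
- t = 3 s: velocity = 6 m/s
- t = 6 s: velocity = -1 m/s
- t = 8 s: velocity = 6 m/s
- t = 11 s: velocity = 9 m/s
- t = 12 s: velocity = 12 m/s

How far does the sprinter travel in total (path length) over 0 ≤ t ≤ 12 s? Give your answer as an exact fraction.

Distance (not displacement) is the total path length: add the absolute areas under v-t.
0–3 s: v = 0 at t = 1 s; triangle areas 1.5 + 6 = 7.5 m
3–6 s: v = 0 at t = 39/7 s; triangle areas 54/7 + 3/14 = 111/14 m
6–8 s: v = 0 at t = 44/7 s; triangle areas 1/7 + 36/7 = 37/7 m
8–11 s: |½(6 + 9)(3)| = 22.5 m
11–12 s: |½(9 + 12)(1)| = 10.5 m
Total distance = 376/7 m

376/7 m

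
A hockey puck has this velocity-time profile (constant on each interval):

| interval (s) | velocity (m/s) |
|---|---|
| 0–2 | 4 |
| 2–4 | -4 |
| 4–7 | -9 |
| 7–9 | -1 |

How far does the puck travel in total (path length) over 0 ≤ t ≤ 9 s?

Distance (not displacement) is the total path length: add the absolute areas under v-t.
0–2 s: |4| × 2 = 8 m
2–4 s: |-4| × 2 = 8 m
4–7 s: |-9| × 3 = 27 m
7–9 s: |-1| × 2 = 2 m
Total distance = 45 m

45 m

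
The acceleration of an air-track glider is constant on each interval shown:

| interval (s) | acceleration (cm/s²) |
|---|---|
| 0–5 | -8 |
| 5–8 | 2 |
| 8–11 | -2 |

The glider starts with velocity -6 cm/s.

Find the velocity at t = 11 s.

-46 cm/s

Δv equals the area under the a-t graph; then v = v₀ + Δv.
0–5 s: -8 × 5 = -40 cm/s
5–8 s: 2 × 3 = 6 cm/s
8–11 s: -2 × 3 = -6 cm/s
Δv = -40 cm/s, so v(11) = -6 + (-40) = -46 cm/s.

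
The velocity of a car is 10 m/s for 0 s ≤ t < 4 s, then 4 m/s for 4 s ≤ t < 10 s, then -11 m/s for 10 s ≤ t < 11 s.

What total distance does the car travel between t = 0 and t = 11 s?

75 m

Distance (not displacement) is the total path length: add the absolute areas under v-t.
0–4 s: |10| × 4 = 40 m
4–10 s: |4| × 6 = 24 m
10–11 s: |-11| × 1 = 11 m
Total distance = 75 m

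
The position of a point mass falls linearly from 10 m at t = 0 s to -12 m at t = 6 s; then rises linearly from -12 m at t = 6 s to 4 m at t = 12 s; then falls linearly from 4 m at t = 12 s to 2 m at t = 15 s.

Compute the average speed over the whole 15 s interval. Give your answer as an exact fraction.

8/3 m/s

Average speed = (total path length)/(elapsed time); on a piecewise-linear x-t graph the path length is Σ|Δx|.
0–6 s: |Δx| = |-12 − 10| = 22 m
6–12 s: |Δx| = |4 − -12| = 16 m
12–15 s: |Δx| = |2 − 4| = 2 m
Total path = 40 m; average speed = 40/15 = 8/3 m/s.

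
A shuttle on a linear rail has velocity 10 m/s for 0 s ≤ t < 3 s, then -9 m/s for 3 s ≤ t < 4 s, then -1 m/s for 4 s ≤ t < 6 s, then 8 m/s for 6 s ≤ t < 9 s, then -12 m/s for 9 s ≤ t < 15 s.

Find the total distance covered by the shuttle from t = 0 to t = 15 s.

Total distance travelled is ∫|v| dt — sum the magnitudes of each area piece.
0–3 s: |10| × 3 = 30 m
3–4 s: |-9| × 1 = 9 m
4–6 s: |-1| × 2 = 2 m
6–9 s: |8| × 3 = 24 m
9–15 s: |-12| × 6 = 72 m
Total distance = 137 m

137 m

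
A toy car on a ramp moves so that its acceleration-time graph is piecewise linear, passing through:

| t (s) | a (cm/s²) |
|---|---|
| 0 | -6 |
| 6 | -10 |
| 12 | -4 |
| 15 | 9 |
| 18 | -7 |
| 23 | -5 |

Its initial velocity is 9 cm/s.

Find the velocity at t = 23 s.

Δv equals the area under the a-t graph; then v = v₀ + Δv.
0–6 s: ½(-6 + -10)(6) = -48 cm/s
6–12 s: ½(-10 + -4)(6) = -42 cm/s
12–15 s: ½(-4 + 9)(3) = 7.5 cm/s
15–18 s: ½(9 + -7)(3) = 3 cm/s
18–23 s: ½(-7 + -5)(5) = -30 cm/s
Δv = -109.5 cm/s, so v(23) = 9 + (-109.5) = -100.5 cm/s.

-100.5 cm/s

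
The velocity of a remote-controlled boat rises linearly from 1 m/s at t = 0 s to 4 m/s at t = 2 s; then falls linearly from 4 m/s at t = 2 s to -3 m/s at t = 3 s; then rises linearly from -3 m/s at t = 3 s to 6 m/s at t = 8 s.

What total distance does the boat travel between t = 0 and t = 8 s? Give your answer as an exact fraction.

135/7 m

Total distance travelled is ∫|v| dt — sum the magnitudes of each area piece.
0–2 s: |½(1 + 4)(2)| = 5 m
2–3 s: v = 0 at t = 18/7 s; triangle areas 8/7 + 9/14 = 25/14 m
3–8 s: v = 0 at t = 14/3 s; triangle areas 2.5 + 10 = 12.5 m
Total distance = 135/7 m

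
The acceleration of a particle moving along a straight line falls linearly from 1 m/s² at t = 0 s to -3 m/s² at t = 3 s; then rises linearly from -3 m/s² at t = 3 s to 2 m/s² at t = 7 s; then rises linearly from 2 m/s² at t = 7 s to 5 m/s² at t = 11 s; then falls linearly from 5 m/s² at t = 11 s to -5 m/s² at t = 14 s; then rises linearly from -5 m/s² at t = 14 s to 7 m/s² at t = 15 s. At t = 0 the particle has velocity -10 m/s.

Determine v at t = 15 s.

0 m/s

Δv equals the area under the a-t graph; then v = v₀ + Δv.
0–3 s: ½(1 + -3)(3) = -3 m/s
3–7 s: ½(-3 + 2)(4) = -2 m/s
7–11 s: ½(2 + 5)(4) = 14 m/s
11–14 s: ½(5 + -5)(3) = 0 m/s
14–15 s: ½(-5 + 7)(1) = 1 m/s
Δv = 10 m/s, so v(15) = -10 + (10) = 0 m/s.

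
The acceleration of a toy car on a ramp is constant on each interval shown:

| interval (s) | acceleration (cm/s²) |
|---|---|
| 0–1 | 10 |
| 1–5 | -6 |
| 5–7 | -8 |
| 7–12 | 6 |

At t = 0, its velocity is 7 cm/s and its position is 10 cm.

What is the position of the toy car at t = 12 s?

-28 cm

On each constant-a segment, Δv = aΔt and Δx = v₀Δt + ½aΔt²; chain segment to segment.
0–1 s: v starts 7 cm/s; Δx = 7·1 + ½·10·1² = 12 cm; v ends 17 cm/s.
1–5 s: v starts 17 cm/s; Δx = 17·4 + ½·-6·4² = 20 cm; v ends -7 cm/s.
5–7 s: v starts -7 cm/s; Δx = -7·2 + ½·-8·2² = -30 cm; v ends -23 cm/s.
7–12 s: v starts -23 cm/s; Δx = -23·5 + ½·6·5² = -40 cm; v ends 7 cm/s.
x(12) = 10 + Σ Δx = -28 cm.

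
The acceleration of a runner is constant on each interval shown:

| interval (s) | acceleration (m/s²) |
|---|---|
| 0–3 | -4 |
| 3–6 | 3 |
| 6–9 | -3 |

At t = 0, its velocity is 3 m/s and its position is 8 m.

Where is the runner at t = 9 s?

-28 m

On each constant-a segment, Δv = aΔt and Δx = v₀Δt + ½aΔt²; chain segment to segment.
0–3 s: v starts 3 m/s; Δx = 3·3 + ½·-4·3² = -9 m; v ends -9 m/s.
3–6 s: v starts -9 m/s; Δx = -9·3 + ½·3·3² = -13.5 m; v ends 0 m/s.
6–9 s: v starts 0 m/s; Δx = 0·3 + ½·-3·3² = -13.5 m; v ends -9 m/s.
x(9) = 8 + Σ Δx = -28 m.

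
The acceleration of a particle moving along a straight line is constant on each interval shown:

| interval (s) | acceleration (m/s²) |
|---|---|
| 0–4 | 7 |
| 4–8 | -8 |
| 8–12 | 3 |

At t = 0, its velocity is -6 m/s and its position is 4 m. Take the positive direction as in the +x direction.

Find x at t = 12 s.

44 m

On each constant-a segment, Δv = aΔt and Δx = v₀Δt + ½aΔt²; chain segment to segment.
0–4 s: v starts -6 m/s; Δx = -6·4 + ½·7·4² = 32 m; v ends 22 m/s.
4–8 s: v starts 22 m/s; Δx = 22·4 + ½·-8·4² = 24 m; v ends -10 m/s.
8–12 s: v starts -10 m/s; Δx = -10·4 + ½·3·4² = -16 m; v ends 2 m/s.
x(12) = 4 + Σ Δx = 44 m.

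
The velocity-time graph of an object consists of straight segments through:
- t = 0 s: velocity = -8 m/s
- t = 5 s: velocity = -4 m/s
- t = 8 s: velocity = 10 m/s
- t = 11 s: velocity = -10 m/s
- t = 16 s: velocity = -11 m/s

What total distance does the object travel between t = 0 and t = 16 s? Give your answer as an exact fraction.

Distance (not displacement) is the total path length: add the absolute areas under v-t.
0–5 s: |½(-8 + -4)(5)| = 30 m
5–8 s: v = 0 at t = 41/7 s; triangle areas 12/7 + 75/7 = 87/7 m
8–11 s: v = 0 at t = 9.5 s; triangle areas 7.5 + 7.5 = 15 m
11–16 s: |½(-10 + -11)(5)| = 52.5 m
Total distance = 1539/14 m

1539/14 m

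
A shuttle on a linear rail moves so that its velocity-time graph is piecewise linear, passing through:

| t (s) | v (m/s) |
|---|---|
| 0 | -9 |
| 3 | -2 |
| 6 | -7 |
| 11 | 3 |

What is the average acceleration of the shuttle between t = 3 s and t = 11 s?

0.625 m/s²

Average acceleration = Δv/Δt = (3 − -2)/(11 − 3) = 0.625 m/s².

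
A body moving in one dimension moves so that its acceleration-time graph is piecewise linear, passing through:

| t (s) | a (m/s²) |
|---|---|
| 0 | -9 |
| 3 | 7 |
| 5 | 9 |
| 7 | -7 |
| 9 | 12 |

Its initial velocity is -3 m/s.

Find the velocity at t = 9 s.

Δv equals the area under the a-t graph; then v = v₀ + Δv.
0–3 s: ½(-9 + 7)(3) = -3 m/s
3–5 s: ½(7 + 9)(2) = 16 m/s
5–7 s: ½(9 + -7)(2) = 2 m/s
7–9 s: ½(-7 + 12)(2) = 5 m/s
Δv = 20 m/s, so v(9) = -3 + (20) = 17 m/s.

17 m/s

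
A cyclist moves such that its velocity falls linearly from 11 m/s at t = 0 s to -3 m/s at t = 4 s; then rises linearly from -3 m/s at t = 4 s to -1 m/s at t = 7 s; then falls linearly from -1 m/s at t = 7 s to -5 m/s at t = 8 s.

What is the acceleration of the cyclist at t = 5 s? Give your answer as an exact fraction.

Acceleration is the slope of the v-t graph on 4–7 s: (-1 − -3)/(7 − 4) = 2/3 m/s².

2/3 m/s²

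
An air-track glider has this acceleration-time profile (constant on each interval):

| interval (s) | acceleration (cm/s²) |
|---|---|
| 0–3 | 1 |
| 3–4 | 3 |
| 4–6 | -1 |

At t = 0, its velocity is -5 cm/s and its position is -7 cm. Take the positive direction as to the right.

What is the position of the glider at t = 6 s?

On each constant-a segment, Δv = aΔt and Δx = v₀Δt + ½aΔt²; chain segment to segment.
0–3 s: v starts -5 cm/s; Δx = -5·3 + ½·1·3² = -10.5 cm; v ends -2 cm/s.
3–4 s: v starts -2 cm/s; Δx = -2·1 + ½·3·1² = -0.5 cm; v ends 1 cm/s.
4–6 s: v starts 1 cm/s; Δx = 1·2 + ½·-1·2² = 0 cm; v ends -1 cm/s.
x(6) = -7 + Σ Δx = -18 cm.

-18 cm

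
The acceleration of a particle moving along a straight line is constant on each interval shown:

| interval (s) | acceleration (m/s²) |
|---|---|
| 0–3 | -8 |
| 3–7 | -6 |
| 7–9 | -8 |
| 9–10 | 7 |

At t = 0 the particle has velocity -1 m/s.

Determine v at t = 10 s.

-58 m/s

Δv equals the area under the a-t graph; then v = v₀ + Δv.
0–3 s: -8 × 3 = -24 m/s
3–7 s: -6 × 4 = -24 m/s
7–9 s: -8 × 2 = -16 m/s
9–10 s: 7 × 1 = 7 m/s
Δv = -57 m/s, so v(10) = -1 + (-57) = -58 m/s.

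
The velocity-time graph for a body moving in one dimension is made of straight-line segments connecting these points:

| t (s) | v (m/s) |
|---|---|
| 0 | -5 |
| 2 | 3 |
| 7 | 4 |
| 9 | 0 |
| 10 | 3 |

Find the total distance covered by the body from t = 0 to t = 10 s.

27.25 m

Total distance travelled is ∫|v| dt — sum the magnitudes of each area piece.
0–2 s: v = 0 at t = 1.25 s; triangle areas 3.125 + 1.125 = 4.25 m
2–7 s: |½(3 + 4)(5)| = 17.5 m
7–9 s: |½(4 + 0)(2)| = 4 m
9–10 s: |½(0 + 3)(1)| = 1.5 m
Total distance = 27.25 m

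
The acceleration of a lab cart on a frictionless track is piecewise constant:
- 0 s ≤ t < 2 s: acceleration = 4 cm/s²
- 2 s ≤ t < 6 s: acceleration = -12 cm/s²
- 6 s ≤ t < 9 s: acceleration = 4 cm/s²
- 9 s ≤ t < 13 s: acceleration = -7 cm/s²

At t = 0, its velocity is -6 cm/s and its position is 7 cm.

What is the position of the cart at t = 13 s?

-397 cm

On each constant-a segment, Δv = aΔt and Δx = v₀Δt + ½aΔt²; chain segment to segment.
0–2 s: v starts -6 cm/s; Δx = -6·2 + ½·4·2² = -4 cm; v ends 2 cm/s.
2–6 s: v starts 2 cm/s; Δx = 2·4 + ½·-12·4² = -88 cm; v ends -46 cm/s.
6–9 s: v starts -46 cm/s; Δx = -46·3 + ½·4·3² = -120 cm; v ends -34 cm/s.
9–13 s: v starts -34 cm/s; Δx = -34·4 + ½·-7·4² = -192 cm; v ends -62 cm/s.
x(13) = 7 + Σ Δx = -397 cm.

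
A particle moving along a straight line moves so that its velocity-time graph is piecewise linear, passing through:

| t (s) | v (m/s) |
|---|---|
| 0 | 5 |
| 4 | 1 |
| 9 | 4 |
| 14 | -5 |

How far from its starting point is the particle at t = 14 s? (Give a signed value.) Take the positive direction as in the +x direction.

22 m

Displacement is the signed area under the v-t curve.
0–4 s: ½(5 + 1)(4) = 12 m
4–9 s: ½(1 + 4)(5) = 12.5 m
9–14 s: ½(4 + -5)(5) = -2.5 m
Net displacement = 22 m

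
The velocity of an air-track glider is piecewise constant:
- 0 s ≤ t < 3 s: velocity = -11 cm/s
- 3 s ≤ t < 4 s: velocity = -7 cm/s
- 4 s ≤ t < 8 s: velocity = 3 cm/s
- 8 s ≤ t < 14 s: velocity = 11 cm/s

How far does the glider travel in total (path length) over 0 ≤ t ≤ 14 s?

118 cm

Total distance travelled is ∫|v| dt — sum the magnitudes of each area piece.
0–3 s: |-11| × 3 = 33 cm
3–4 s: |-7| × 1 = 7 cm
4–8 s: |3| × 4 = 12 cm
8–14 s: |11| × 6 = 66 cm
Total distance = 118 cm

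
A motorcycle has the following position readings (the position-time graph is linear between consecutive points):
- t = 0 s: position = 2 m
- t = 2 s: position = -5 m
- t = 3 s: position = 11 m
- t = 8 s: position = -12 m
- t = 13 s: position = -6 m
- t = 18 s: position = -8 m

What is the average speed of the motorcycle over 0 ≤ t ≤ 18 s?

Average speed = (total path length)/(elapsed time); on a piecewise-linear x-t graph the path length is Σ|Δx|.
0–2 s: |Δx| = |-5 − 2| = 7 m
2–3 s: |Δx| = |11 − -5| = 16 m
3–8 s: |Δx| = |-12 − 11| = 23 m
8–13 s: |Δx| = |-6 − -12| = 6 m
13–18 s: |Δx| = |-8 − -6| = 2 m
Total path = 54 m; average speed = 54/18 = 3 m/s.

3 m/s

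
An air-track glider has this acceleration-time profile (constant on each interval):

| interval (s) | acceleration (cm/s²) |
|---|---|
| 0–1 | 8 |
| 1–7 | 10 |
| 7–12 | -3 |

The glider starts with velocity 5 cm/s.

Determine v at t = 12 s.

58 cm/s

Δv equals the area under the a-t graph; then v = v₀ + Δv.
0–1 s: 8 × 1 = 8 cm/s
1–7 s: 10 × 6 = 60 cm/s
7–12 s: -3 × 5 = -15 cm/s
Δv = 53 cm/s, so v(12) = 5 + (53) = 58 cm/s.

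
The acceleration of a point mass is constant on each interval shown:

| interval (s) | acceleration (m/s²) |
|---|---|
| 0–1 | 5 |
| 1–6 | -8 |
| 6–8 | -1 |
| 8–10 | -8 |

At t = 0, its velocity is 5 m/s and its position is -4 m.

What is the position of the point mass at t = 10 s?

-188.5 m

On each constant-a segment, Δv = aΔt and Δx = v₀Δt + ½aΔt²; chain segment to segment.
0–1 s: v starts 5 m/s; Δx = 5·1 + ½·5·1² = 7.5 m; v ends 10 m/s.
1–6 s: v starts 10 m/s; Δx = 10·5 + ½·-8·5² = -50 m; v ends -30 m/s.
6–8 s: v starts -30 m/s; Δx = -30·2 + ½·-1·2² = -62 m; v ends -32 m/s.
8–10 s: v starts -32 m/s; Δx = -32·2 + ½·-8·2² = -80 m; v ends -48 m/s.
x(10) = -4 + Σ Δx = -188.5 m.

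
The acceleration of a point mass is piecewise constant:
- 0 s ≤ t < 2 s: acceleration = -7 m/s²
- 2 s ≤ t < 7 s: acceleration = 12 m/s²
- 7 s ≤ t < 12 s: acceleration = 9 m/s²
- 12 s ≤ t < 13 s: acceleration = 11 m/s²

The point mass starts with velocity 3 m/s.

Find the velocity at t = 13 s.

105 m/s

Δv equals the area under the a-t graph; then v = v₀ + Δv.
0–2 s: -7 × 2 = -14 m/s
2–7 s: 12 × 5 = 60 m/s
7–12 s: 9 × 5 = 45 m/s
12–13 s: 11 × 1 = 11 m/s
Δv = 102 m/s, so v(13) = 3 + (102) = 105 m/s.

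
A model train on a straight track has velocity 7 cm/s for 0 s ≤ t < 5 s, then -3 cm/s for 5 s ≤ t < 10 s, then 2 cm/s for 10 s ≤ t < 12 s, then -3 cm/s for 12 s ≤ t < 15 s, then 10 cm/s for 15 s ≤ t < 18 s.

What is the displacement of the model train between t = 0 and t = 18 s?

45 cm

Displacement is the signed area under the v-t curve.
0–5 s: 7 × 5 = 35 cm
5–10 s: -3 × 5 = -15 cm
10–12 s: 2 × 2 = 4 cm
12–15 s: -3 × 3 = -9 cm
15–18 s: 10 × 3 = 30 cm
Net displacement = 45 cm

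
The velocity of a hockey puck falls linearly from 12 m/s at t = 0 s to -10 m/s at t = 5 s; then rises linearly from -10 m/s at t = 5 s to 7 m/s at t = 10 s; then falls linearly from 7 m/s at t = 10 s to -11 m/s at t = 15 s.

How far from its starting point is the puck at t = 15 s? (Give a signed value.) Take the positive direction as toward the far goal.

Displacement is the signed area under the v-t curve.
0–5 s: ½(12 + -10)(5) = 5 m
5–10 s: ½(-10 + 7)(5) = -7.5 m
10–15 s: ½(7 + -11)(5) = -10 m
Net displacement = -12.5 m

-12.5 m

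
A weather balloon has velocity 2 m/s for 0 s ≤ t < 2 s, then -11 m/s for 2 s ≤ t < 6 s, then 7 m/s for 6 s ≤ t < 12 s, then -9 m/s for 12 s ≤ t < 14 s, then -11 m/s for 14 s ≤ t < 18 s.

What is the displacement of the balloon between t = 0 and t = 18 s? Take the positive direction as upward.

-60 m

Displacement is the signed area under the v-t curve.
0–2 s: 2 × 2 = 4 m
2–6 s: -11 × 4 = -44 m
6–12 s: 7 × 6 = 42 m
12–14 s: -9 × 2 = -18 m
14–18 s: -11 × 4 = -44 m
Net displacement = -60 m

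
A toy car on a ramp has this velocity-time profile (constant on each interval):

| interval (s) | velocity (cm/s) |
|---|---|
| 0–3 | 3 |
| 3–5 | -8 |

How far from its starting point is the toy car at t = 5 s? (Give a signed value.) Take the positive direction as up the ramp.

Displacement is the signed area under the v-t curve.
0–3 s: 3 × 3 = 9 cm
3–5 s: -8 × 2 = -16 cm
Net displacement = -7 cm

-7 cm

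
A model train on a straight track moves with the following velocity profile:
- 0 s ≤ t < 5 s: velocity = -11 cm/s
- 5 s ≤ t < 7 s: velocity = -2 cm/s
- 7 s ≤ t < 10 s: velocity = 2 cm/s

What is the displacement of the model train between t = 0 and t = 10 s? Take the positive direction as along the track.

Displacement is the signed area under the v-t curve.
0–5 s: -11 × 5 = -55 cm
5–7 s: -2 × 2 = -4 cm
7–10 s: 2 × 3 = 6 cm
Net displacement = -53 cm

-53 cm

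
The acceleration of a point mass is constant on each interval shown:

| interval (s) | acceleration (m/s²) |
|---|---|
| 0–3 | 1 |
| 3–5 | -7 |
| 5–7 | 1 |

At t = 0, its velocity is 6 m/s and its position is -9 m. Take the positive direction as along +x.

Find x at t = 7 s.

On each constant-a segment, Δv = aΔt and Δx = v₀Δt + ½aΔt²; chain segment to segment.
0–3 s: v starts 6 m/s; Δx = 6·3 + ½·1·3² = 22.5 m; v ends 9 m/s.
3–5 s: v starts 9 m/s; Δx = 9·2 + ½·-7·2² = 4 m; v ends -5 m/s.
5–7 s: v starts -5 m/s; Δx = -5·2 + ½·1·2² = -8 m; v ends -3 m/s.
x(7) = -9 + Σ Δx = 9.5 m.

9.5 m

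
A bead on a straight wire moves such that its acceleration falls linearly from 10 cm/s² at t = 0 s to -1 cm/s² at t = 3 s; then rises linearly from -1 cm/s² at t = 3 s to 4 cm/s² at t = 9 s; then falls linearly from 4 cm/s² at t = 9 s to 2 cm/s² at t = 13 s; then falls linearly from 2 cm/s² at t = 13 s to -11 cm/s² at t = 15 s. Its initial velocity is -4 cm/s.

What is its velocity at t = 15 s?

21.5 cm/s

Δv equals the area under the a-t graph; then v = v₀ + Δv.
0–3 s: ½(10 + -1)(3) = 13.5 cm/s
3–9 s: ½(-1 + 4)(6) = 9 cm/s
9–13 s: ½(4 + 2)(4) = 12 cm/s
13–15 s: ½(2 + -11)(2) = -9 cm/s
Δv = 25.5 cm/s, so v(15) = -4 + (25.5) = 21.5 cm/s.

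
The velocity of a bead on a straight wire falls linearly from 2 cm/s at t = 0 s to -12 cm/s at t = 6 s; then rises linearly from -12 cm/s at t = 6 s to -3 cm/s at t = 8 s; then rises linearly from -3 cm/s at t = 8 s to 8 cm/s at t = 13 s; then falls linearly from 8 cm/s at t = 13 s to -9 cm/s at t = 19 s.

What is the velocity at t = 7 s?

On 6–8 s the graph is linear from -12 to -3 cm/s: v(7) = -12 + (-3 − -12)·(7 − 6)/(8 − 6) = -7.5 cm/s.

-7.5 cm/s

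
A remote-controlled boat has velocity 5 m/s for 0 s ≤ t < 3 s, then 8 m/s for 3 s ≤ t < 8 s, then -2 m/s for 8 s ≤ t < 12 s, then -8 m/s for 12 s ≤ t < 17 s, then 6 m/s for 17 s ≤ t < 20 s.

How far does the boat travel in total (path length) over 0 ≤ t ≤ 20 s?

121 m

Distance (not displacement) is the total path length: add the absolute areas under v-t.
0–3 s: |5| × 3 = 15 m
3–8 s: |8| × 5 = 40 m
8–12 s: |-2| × 4 = 8 m
12–17 s: |-8| × 5 = 40 m
17–20 s: |6| × 3 = 18 m
Total distance = 121 m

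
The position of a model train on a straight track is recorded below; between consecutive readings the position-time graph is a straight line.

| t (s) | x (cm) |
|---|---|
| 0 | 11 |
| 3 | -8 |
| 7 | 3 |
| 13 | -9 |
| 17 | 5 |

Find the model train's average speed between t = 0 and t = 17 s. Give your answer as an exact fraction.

56/17 cm/s

Average speed = (total path length)/(elapsed time); on a piecewise-linear x-t graph the path length is Σ|Δx|.
0–3 s: |Δx| = |-8 − 11| = 19 cm
3–7 s: |Δx| = |3 − -8| = 11 cm
7–13 s: |Δx| = |-9 − 3| = 12 cm
13–17 s: |Δx| = |5 − -9| = 14 cm
Total path = 56 cm; average speed = 56/17 = 56/17 cm/s.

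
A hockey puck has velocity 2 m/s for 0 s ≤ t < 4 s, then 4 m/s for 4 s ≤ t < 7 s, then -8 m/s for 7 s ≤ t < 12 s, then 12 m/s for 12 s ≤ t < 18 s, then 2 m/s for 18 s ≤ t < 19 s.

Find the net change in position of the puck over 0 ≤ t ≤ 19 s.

Displacement is the signed area under the v-t curve.
0–4 s: 2 × 4 = 8 m
4–7 s: 4 × 3 = 12 m
7–12 s: -8 × 5 = -40 m
12–18 s: 12 × 6 = 72 m
18–19 s: 2 × 1 = 2 m
Net displacement = 54 m

54 m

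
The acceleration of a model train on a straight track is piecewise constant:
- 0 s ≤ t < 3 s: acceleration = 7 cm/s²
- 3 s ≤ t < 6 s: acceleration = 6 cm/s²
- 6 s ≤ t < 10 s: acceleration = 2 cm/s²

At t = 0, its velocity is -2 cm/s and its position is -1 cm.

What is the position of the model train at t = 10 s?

272.5 cm

On each constant-a segment, Δv = aΔt and Δx = v₀Δt + ½aΔt²; chain segment to segment.
0–3 s: v starts -2 cm/s; Δx = -2·3 + ½·7·3² = 25.5 cm; v ends 19 cm/s.
3–6 s: v starts 19 cm/s; Δx = 19·3 + ½·6·3² = 84 cm; v ends 37 cm/s.
6–10 s: v starts 37 cm/s; Δx = 37·4 + ½·2·4² = 164 cm; v ends 45 cm/s.
x(10) = -1 + Σ Δx = 272.5 cm.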